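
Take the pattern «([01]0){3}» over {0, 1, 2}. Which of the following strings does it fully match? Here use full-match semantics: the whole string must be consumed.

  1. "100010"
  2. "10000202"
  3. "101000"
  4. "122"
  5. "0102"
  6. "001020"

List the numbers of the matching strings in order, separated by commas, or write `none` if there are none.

1 → match
2 → no match — must end with "0"
3 → match
4 → no match — must end with "0"
5 → no match — must end with "0"
6 → no match

1, 3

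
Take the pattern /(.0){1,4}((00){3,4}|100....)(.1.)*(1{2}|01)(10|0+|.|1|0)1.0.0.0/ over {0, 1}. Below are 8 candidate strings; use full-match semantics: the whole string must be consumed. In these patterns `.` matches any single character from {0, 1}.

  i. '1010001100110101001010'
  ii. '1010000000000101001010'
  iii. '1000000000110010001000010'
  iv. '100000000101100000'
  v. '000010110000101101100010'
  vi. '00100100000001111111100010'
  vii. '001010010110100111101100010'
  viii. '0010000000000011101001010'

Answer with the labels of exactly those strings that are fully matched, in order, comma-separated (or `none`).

i → match
ii → match
iii → match
iv → match
v → no match
vi → no match
vii → match
viii → match

i, ii, iii, iv, vii, viii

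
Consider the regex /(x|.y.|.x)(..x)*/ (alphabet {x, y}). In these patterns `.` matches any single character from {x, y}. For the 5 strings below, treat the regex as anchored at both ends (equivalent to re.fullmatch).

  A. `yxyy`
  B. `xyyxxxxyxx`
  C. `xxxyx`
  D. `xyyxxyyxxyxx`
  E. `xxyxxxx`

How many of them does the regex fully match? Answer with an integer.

A → no match
B → match
C → match
D → no match
E → match
Total matched: 3

3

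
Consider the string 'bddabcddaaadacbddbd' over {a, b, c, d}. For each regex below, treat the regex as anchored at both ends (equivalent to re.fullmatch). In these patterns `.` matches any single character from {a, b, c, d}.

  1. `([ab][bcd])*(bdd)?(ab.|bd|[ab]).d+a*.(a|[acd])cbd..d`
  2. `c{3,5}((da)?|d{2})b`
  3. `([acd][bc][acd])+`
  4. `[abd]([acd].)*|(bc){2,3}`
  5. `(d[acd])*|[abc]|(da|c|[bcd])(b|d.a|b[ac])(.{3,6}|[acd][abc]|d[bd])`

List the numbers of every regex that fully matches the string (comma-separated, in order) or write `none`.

1 → match
2 → no match — must start with 'c'
3 → no match
4 → no match
5 → no match

1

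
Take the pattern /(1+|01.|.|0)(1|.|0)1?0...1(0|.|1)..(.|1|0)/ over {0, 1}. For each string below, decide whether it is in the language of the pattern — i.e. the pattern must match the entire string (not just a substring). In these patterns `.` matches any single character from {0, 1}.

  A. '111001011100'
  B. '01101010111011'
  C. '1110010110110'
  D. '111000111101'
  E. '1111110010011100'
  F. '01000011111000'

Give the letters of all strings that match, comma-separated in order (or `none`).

A, B, C, D, E

A → match
B → match
C → match
D → match
E → match
F → no match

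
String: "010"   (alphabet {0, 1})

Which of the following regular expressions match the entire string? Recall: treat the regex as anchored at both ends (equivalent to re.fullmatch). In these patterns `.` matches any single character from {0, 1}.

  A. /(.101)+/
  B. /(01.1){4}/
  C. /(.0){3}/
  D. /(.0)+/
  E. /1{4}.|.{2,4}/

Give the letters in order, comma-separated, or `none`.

E

A → no match — must end with "101"
B → no match — must end with "1"
C → no match
D → no match
E → match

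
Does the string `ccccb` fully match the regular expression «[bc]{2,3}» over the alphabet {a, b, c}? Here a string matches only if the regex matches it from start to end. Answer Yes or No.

No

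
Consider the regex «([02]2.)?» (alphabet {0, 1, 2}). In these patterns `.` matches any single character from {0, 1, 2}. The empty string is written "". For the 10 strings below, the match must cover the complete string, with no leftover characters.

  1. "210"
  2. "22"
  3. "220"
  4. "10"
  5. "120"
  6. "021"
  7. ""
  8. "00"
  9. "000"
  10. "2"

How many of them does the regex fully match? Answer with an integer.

1 → no match
2 → no match
3 → match
4 → no match
5 → no match
6 → match
7 → match
8 → no match
9 → no match
10 → no match
Total matched: 3

3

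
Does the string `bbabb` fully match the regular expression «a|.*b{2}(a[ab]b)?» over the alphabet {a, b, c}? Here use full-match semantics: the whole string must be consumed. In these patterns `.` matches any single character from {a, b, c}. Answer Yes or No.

Yes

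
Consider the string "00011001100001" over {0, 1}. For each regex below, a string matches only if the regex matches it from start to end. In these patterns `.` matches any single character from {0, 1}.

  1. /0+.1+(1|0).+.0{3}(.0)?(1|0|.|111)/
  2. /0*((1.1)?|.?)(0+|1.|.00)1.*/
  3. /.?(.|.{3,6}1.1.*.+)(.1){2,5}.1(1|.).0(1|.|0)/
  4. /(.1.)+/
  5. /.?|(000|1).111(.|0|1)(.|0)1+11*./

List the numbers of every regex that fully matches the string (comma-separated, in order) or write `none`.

1 → match
2 → match
3 → no match
4 → no match
5 → no match

1, 2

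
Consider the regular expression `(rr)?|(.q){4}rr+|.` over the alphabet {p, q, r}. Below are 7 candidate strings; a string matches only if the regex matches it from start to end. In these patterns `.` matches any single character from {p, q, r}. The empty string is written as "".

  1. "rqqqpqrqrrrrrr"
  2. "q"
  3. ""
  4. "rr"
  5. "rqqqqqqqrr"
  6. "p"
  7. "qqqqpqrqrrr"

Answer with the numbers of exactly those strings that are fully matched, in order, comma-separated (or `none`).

1 → match
2 → match
3 → match
4 → match
5 → match
6 → match
7 → match

1, 2, 3, 4, 5, 6, 7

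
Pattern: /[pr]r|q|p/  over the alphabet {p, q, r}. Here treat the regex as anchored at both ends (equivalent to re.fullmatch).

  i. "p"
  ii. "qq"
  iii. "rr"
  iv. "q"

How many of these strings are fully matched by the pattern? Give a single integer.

i → match
ii → no match
iii → match
iv → match
Total matched: 3

3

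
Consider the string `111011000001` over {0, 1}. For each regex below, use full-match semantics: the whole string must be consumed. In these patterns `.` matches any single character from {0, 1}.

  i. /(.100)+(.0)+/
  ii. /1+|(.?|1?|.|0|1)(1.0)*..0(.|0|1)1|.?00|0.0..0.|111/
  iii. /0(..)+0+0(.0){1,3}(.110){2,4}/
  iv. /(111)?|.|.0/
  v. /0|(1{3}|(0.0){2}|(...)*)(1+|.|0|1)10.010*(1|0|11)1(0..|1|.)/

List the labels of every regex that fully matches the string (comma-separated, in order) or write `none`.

i → no match — must end with `0`
ii → match
iii → no match — must start with `0`
iv → no match
v → no match

ii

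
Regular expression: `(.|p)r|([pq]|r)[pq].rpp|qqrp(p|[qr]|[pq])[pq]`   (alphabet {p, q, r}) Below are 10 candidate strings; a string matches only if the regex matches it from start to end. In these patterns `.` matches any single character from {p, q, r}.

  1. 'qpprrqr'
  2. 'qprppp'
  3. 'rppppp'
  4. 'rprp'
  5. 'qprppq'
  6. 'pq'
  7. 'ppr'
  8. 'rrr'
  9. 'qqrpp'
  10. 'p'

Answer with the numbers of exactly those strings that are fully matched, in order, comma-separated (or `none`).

none

1. 'qpprrqr' → no match
2. 'qprppp' → no match
3. 'rppppp' → no match
4. 'rprp' → no match
5. 'qprppq' → no match
6. 'pq' → no match
7. 'ppr' → no match
8. 'rrr' → no match
9. 'qqrpp' → no match
10. 'p' → no match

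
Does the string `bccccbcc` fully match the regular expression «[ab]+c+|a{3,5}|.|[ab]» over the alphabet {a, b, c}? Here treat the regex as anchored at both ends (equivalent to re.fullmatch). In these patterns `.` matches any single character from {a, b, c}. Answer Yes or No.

No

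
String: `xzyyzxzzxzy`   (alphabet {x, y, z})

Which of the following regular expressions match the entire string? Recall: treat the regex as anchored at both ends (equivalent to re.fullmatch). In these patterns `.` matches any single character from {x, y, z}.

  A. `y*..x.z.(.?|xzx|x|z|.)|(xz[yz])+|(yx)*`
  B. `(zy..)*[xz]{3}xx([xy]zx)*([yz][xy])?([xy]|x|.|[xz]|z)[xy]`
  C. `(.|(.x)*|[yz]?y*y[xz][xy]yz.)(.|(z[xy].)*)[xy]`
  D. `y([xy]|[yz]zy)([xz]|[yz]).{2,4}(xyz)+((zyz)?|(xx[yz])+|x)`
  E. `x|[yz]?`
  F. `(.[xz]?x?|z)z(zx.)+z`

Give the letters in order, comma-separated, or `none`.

A → no match
B → no match
C → match
D → no match — must start with `y`
E → no match
F → no match — must end with `z`

C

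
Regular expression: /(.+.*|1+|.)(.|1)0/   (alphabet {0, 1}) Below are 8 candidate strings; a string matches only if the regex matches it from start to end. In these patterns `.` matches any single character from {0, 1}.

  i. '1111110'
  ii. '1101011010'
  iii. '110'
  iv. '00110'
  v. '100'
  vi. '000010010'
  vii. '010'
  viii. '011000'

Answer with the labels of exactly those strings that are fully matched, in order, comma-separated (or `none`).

i. '1111110' → match
ii. '1101011010' → match
iii. '110' → match
iv. '00110' → match
v. '100' → match
vi. '000010010' → match
vii. '010' → match
viii. '011000' → match

i, ii, iii, iv, v, vi, vii, viii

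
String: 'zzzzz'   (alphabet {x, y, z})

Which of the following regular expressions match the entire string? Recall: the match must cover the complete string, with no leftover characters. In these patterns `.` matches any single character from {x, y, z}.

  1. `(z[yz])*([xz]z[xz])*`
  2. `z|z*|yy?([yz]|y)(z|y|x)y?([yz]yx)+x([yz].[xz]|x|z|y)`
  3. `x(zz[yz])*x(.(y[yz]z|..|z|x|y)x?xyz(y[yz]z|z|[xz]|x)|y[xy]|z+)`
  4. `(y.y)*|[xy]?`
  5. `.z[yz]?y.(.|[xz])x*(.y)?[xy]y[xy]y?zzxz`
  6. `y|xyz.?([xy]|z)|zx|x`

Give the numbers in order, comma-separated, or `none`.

1, 2

1 → match
2 → match
3 → no match — must start with 'x'
4 → no match
5 → no match — must end with 'zzxz'
6 → no match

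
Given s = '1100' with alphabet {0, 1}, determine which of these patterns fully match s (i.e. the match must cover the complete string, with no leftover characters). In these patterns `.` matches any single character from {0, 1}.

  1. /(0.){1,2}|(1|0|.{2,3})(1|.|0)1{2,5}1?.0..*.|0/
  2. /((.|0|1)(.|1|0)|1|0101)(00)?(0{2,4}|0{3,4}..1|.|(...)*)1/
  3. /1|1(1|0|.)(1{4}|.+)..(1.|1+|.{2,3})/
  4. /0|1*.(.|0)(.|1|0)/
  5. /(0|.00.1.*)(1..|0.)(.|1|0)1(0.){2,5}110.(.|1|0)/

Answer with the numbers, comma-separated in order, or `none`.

1 → no match
2 → no match — must end with '1'
3 → no match
4 → match
5 → no match

4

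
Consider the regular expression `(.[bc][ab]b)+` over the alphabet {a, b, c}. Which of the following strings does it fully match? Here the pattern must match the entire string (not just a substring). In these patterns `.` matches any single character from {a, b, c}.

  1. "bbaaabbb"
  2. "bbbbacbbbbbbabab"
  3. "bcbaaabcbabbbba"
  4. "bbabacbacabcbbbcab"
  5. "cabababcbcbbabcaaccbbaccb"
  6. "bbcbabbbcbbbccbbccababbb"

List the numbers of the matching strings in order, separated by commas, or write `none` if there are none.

1 → no match
2 → match
3 → no match — must end with "b"
4 → no match
5 → no match
6 → no match

2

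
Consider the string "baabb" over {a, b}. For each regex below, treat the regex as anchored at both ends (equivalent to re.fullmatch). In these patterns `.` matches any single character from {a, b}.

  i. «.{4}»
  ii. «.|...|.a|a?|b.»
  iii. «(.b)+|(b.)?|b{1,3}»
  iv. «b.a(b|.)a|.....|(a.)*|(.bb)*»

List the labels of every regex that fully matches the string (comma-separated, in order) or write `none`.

iv

i → no match
ii → no match
iii → no match
iv → match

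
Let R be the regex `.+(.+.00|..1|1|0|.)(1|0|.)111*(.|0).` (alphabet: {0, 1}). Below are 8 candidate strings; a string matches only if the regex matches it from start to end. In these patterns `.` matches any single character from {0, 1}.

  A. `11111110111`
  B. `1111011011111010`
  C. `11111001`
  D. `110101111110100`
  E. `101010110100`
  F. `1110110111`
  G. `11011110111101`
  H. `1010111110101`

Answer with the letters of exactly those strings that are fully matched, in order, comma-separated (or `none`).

G

A → no match
B → no match
C → no match
D → no match
E → no match
F → no match
G → match
H → no match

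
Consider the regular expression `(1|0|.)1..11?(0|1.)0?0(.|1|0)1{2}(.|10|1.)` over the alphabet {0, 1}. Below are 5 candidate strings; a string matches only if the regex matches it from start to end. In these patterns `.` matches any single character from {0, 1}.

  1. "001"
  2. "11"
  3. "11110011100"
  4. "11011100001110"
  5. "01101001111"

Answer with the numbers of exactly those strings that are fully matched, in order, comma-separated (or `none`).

1 → no match
2 → no match
3 → no match
4 → match
5 → match

4, 5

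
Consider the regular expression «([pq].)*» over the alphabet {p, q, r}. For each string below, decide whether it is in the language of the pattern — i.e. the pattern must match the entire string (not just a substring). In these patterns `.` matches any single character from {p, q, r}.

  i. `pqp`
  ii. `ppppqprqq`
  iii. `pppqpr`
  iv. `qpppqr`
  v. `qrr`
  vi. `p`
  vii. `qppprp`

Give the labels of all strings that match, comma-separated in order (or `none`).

i → no match
ii → no match
iii → match
iv → match
v → no match
vi → no match
vii → no match

iii, iv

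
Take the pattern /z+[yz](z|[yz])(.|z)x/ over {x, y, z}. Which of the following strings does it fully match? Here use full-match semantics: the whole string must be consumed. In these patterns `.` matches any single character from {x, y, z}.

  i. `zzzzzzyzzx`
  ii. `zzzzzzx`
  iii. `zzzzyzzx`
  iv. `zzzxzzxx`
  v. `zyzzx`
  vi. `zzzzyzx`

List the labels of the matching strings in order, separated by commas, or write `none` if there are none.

i, ii, iii, v, vi

i → match
ii → match
iii → match
iv → no match
v → match
vi → match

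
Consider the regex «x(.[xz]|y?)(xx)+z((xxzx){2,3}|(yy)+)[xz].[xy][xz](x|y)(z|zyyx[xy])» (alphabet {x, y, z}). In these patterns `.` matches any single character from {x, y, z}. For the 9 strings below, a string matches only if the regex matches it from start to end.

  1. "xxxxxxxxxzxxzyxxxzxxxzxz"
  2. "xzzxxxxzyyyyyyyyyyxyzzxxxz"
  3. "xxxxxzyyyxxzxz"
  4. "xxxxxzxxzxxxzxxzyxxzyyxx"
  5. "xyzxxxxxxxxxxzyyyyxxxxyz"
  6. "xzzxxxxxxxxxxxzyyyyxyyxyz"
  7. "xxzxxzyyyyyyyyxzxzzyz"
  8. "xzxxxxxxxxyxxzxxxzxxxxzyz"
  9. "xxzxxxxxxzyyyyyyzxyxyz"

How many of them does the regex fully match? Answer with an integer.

3

1 → no match
2 → no match
3 → no match
4 → match
5 → match
6 → no match
7 → no match
8 → no match
9 → match
Total matched: 3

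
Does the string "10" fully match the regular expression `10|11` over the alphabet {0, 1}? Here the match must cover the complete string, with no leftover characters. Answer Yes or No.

Yes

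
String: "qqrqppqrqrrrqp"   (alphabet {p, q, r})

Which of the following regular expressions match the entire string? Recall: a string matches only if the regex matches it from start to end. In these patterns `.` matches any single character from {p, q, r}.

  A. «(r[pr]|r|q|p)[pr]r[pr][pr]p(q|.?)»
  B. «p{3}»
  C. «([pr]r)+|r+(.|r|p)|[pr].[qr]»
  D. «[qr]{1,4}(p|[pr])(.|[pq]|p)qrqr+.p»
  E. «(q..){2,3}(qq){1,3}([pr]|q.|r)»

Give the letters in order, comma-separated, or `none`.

A → no match
B → no match — must start with "p"
C → no match
D → match
E → no match

D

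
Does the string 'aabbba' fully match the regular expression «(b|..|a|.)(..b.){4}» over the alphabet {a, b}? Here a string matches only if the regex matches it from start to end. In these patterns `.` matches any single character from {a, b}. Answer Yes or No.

No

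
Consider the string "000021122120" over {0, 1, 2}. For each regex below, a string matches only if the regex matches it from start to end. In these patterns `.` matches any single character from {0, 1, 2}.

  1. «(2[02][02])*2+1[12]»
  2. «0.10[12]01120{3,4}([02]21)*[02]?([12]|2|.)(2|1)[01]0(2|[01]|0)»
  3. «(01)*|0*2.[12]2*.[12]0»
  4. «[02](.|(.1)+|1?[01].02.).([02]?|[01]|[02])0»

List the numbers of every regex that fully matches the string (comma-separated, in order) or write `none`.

1 → no match
2 → no match
3 → match
4 → no match

3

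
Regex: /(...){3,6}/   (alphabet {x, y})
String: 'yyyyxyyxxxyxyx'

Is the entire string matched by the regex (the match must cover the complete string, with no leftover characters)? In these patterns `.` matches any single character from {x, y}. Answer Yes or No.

No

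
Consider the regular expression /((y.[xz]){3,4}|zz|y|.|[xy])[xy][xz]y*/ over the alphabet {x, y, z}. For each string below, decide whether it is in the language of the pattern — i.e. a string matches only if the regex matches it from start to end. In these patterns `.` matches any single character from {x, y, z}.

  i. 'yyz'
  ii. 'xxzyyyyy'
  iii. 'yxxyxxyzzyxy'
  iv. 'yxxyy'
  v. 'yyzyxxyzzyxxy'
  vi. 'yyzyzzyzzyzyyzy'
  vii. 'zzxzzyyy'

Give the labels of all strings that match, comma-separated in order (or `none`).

i → match
ii → match
iii → match
iv → match
v → no match
vi → no match
vii → no match

i, ii, iii, iv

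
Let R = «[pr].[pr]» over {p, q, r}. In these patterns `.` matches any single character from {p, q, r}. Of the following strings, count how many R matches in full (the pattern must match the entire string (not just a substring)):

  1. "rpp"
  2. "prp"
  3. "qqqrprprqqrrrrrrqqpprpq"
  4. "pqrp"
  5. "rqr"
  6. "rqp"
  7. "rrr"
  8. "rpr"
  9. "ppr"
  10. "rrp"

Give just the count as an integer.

1 → match
2 → match
3 → no match
4 → no match
5 → match
6 → match
7 → match
8 → match
9 → match
10 → match
Total matched: 8

8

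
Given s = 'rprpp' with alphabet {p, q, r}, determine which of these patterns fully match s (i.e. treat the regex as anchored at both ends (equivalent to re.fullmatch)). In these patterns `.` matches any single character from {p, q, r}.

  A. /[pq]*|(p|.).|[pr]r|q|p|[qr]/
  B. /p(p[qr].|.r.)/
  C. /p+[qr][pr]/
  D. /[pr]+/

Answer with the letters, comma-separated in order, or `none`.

A → no match
B → no match — must start with 'p'
C → no match — must start with 'p'
D → match

D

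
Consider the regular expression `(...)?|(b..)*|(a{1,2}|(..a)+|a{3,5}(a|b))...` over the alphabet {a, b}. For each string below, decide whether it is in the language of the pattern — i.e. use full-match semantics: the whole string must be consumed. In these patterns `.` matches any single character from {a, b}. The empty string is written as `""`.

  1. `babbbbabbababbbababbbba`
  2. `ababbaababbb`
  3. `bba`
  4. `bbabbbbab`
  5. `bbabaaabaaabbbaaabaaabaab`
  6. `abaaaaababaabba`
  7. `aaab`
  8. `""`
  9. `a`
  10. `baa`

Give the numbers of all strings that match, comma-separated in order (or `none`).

2, 3, 4, 6, 7, 8, 10

1 → no match
2 → match
3 → match
4 → match
5 → no match
6 → match
7 → match
8 → match
9 → no match
10 → match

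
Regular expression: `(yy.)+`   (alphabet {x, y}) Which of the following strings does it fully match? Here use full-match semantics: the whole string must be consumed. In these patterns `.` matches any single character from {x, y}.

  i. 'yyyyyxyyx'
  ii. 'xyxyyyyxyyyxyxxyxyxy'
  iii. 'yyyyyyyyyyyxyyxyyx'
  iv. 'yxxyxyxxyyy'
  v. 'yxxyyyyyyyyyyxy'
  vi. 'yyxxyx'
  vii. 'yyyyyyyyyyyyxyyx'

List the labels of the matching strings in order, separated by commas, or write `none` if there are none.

i → match
ii → no match — must start with 'yy'
iii → match
iv → no match — must start with 'yy'
v → no match — must start with 'yy'
vi → no match
vii → no match

i, iii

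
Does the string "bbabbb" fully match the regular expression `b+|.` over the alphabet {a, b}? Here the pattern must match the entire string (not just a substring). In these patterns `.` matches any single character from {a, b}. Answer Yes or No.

No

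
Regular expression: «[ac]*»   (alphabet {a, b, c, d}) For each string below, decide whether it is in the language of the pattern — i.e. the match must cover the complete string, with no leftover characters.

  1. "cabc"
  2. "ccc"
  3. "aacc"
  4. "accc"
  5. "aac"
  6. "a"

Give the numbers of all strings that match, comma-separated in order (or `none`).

1 → no match
2 → match
3 → match
4 → match
5 → match
6 → match

2, 3, 4, 5, 6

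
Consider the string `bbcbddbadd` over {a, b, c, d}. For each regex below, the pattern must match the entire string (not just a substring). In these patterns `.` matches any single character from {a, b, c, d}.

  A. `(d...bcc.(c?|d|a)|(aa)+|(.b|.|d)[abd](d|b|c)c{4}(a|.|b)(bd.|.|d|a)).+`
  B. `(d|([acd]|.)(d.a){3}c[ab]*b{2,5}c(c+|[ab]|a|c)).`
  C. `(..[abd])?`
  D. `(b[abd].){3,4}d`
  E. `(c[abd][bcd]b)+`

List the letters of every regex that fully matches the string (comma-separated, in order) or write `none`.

D

A → no match
B → no match
C → no match
D → match
E → no match — must start with `c`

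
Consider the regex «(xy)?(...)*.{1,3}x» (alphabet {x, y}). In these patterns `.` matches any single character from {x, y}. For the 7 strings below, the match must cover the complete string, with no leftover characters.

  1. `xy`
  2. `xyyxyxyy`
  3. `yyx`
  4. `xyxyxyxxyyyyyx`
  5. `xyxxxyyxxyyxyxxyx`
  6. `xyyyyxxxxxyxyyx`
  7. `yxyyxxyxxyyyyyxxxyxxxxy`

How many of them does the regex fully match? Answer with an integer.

1. `xy` → no match — must end with `x`
2. `xyyxyxyy` → no match — must end with `x`
3. `yyx` → match
4 → match
5 → match
6 → match
7 → no match — must end with `x`
Total matched: 4

4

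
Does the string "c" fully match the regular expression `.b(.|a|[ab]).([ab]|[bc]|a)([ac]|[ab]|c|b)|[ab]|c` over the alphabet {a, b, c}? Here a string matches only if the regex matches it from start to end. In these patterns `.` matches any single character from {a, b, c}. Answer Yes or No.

Yes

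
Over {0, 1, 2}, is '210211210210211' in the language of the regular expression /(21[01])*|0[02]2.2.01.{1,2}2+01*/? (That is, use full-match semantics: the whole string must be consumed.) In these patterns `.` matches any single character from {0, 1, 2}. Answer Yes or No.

Yes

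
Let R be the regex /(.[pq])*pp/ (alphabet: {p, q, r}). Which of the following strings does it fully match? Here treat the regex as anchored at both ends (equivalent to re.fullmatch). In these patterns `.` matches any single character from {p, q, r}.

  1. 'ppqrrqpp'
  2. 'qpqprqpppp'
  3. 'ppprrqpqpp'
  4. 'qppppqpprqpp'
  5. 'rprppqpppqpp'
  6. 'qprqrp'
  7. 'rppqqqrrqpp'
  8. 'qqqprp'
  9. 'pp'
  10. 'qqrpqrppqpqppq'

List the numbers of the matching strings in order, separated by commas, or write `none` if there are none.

1. 'ppqrrqpp' → no match
2. 'qpqprqpppp' → match
3. 'ppprrqpqpp' → no match
4. 'qppppqpprqpp' → match
5. 'rprppqpppqpp' → match
6. 'qprqrp' → no match — must end with 'pp'
7. 'rppqqqrrqpp' → no match
8. 'qqqprp' → no match — must end with 'pp'
9. 'pp' → match
10 → no match — must end with 'pp'

2, 4, 5, 9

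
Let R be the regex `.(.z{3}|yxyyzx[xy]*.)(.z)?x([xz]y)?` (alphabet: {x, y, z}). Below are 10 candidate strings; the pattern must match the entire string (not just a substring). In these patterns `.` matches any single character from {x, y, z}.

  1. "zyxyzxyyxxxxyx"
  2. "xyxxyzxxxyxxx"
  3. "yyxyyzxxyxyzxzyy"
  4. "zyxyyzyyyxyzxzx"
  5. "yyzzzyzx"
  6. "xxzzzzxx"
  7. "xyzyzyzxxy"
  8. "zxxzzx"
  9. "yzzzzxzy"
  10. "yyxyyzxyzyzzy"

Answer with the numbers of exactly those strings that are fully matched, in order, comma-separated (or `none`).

1 → no match
2 → no match
3 → no match
4 → no match
5 → match
6 → no match
7 → no match
8 → no match
9 → match
10 → no match

5, 9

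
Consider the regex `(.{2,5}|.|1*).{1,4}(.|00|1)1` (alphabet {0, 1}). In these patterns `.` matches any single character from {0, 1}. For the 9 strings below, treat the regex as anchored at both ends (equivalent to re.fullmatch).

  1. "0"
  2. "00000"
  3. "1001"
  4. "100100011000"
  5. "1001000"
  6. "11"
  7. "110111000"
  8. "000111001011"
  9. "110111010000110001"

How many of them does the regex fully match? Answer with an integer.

1. "0" → no match — must end with "1"
2. "00000" → no match — must end with "1"
3. "1001" → match
4. "100100011000" → no match — must end with "1"
5. "1001000" → no match — must end with "1"
6. "11" → no match
7. "110111000" → no match — must end with "1"
8. "000111001011" → no match
9 → no match
Total matched: 1

1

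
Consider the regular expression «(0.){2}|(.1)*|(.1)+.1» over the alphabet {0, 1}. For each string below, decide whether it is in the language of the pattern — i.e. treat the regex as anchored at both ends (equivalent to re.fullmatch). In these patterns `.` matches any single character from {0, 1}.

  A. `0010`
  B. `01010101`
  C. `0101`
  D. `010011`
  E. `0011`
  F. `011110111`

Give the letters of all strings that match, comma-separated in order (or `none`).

A → no match
B → match
C → match
D → no match
E → no match
F → no match

B, C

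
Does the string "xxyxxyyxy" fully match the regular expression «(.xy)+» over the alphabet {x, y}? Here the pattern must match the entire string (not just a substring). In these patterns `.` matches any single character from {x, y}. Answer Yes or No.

Yes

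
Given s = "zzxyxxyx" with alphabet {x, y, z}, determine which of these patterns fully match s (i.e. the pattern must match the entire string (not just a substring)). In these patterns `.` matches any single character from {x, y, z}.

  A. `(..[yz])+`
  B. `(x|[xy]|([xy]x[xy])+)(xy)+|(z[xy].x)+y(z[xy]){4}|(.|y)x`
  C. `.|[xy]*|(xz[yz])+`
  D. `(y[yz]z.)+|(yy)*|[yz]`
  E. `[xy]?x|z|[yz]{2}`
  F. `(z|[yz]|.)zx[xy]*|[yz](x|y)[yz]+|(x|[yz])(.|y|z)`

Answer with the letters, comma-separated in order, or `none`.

A → no match
B → no match
C → no match
D → no match
E → no match
F → match

F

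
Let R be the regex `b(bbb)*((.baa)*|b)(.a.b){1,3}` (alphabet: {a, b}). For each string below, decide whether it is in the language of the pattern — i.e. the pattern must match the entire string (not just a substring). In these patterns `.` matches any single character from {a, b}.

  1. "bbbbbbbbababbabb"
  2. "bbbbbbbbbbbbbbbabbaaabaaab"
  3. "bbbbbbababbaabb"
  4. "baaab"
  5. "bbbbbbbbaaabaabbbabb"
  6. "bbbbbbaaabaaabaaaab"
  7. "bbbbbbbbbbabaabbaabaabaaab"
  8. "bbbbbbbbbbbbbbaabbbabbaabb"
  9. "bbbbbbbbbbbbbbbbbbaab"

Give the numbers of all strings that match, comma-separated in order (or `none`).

2, 4, 5, 7, 8, 9

1 → no match
2 → match
3 → no match
4 → match
5 → match
6 → no match
7 → match
8 → match
9 → match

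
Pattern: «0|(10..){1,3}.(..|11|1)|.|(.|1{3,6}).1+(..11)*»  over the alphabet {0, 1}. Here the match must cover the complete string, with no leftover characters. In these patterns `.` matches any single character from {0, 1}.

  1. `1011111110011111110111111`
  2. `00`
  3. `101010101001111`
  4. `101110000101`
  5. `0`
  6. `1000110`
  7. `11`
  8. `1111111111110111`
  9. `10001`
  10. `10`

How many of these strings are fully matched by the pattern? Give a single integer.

1 → match
2 → no match
3 → match
4 → no match
5 → match
6 → match
7 → no match
8 → match
9 → no match
10 → no match
Total matched: 5

5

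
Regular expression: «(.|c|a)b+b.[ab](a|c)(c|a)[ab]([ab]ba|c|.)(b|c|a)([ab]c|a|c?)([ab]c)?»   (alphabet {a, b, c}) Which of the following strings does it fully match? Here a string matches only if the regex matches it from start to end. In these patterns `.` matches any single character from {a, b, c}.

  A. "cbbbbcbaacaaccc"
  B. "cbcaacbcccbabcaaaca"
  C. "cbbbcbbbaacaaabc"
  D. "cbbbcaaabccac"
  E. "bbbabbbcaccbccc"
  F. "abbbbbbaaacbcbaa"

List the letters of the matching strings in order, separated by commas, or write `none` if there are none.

D

A → no match
B → no match
C → no match
D → match
E → no match
F → no match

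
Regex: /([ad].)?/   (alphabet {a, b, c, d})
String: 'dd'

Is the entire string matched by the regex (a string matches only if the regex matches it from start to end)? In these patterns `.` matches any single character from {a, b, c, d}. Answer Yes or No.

Yes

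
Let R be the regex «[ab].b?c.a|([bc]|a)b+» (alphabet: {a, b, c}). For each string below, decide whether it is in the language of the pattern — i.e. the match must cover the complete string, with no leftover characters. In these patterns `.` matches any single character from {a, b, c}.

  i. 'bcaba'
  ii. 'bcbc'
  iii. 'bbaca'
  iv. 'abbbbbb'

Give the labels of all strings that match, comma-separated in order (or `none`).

iv

i → no match
ii → no match
iii → no match
iv → match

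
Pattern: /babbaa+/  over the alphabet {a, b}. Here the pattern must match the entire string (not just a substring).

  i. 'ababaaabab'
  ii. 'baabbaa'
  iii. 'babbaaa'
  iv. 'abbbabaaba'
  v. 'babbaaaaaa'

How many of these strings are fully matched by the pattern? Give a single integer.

i → no match — must start with 'babbaa'
ii → no match — must start with 'babbaa'
iii → match
iv → no match — must start with 'babbaa'
v → match
Total matched: 2

2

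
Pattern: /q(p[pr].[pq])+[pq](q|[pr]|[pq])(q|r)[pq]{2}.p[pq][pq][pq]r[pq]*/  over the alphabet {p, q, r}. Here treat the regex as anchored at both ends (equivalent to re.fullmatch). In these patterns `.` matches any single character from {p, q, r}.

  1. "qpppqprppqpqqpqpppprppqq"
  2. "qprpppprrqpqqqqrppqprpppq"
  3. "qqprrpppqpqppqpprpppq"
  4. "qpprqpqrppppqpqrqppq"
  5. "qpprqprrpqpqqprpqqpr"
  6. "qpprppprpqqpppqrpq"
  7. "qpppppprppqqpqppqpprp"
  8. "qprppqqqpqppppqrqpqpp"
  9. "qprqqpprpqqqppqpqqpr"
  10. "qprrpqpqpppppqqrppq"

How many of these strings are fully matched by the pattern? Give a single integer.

1 → match
2 → no match
3 → no match — must start with "qp"
4 → match
5 → match
6 → match
7 → match
8 → match
9 → match
10 → match
Total matched: 8

8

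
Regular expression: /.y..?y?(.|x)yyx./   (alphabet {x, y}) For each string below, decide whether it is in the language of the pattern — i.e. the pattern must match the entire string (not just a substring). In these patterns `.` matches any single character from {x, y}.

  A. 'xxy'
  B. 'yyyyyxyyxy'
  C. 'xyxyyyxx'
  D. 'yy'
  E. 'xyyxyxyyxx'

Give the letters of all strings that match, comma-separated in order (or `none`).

B, C, E

A → no match
B → match
C → match
D → no match
E → match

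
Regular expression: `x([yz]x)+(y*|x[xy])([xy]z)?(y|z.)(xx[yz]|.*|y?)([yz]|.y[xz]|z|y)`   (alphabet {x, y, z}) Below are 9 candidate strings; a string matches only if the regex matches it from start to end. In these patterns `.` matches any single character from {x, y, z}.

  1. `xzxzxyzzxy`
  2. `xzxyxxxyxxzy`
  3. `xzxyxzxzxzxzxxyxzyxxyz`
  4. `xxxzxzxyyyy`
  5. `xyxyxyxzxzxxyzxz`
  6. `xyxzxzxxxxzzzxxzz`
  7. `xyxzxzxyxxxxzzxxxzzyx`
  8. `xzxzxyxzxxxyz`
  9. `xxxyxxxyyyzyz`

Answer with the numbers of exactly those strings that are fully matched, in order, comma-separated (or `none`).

1 → match
2 → match
3 → match
4 → no match
5 → match
6 → match
7 → match
8 → match
9 → no match

1, 2, 3, 5, 6, 7, 8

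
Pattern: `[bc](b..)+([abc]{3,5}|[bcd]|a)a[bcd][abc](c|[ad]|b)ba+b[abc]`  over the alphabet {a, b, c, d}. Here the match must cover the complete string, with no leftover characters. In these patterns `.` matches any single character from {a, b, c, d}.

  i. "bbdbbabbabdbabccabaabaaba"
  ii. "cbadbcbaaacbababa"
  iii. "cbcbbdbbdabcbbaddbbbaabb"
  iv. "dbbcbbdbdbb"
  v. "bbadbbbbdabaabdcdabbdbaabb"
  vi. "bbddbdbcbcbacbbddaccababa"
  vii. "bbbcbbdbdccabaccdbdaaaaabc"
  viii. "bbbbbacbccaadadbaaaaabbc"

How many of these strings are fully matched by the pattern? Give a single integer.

i → no match
ii → match
iii → no match
iv → no match
v → match
vi → no match
vii → no match
viii → no match
Total matched: 2

2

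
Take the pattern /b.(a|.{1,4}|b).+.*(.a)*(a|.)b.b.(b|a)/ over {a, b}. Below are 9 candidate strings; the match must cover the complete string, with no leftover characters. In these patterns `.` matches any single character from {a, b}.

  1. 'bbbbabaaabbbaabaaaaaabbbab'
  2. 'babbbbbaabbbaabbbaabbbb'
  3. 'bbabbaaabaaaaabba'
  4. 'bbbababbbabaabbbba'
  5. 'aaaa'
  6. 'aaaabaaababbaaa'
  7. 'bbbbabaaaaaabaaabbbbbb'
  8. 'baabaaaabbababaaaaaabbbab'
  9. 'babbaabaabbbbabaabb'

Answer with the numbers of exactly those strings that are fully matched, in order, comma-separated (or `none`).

1, 4, 7, 8

1 → match
2 → no match
3 → no match
4 → match
5 → no match — must start with 'b'
6 → no match — must start with 'b'
7 → match
8 → match
9 → no match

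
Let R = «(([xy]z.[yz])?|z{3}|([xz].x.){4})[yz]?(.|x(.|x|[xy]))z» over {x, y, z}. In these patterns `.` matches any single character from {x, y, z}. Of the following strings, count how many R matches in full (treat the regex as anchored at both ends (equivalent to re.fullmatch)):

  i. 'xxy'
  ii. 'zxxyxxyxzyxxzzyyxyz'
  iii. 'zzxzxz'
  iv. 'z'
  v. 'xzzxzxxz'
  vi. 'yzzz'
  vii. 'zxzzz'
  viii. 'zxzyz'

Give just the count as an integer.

0

i → no match — must end with 'z'
ii → no match
iii → no match
iv → no match
v → no match
vi → no match
vii → no match
viii → no match
Total matched: 0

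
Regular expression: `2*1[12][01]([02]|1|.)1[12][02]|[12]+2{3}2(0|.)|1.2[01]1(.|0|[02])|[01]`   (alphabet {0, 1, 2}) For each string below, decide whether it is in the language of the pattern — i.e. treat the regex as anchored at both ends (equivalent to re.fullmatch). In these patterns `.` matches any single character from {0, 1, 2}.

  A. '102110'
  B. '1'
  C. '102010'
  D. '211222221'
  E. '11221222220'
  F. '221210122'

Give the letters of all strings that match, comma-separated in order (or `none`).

A → match
B → match
C → match
D → match
E → match
F → match

A, B, C, D, E, F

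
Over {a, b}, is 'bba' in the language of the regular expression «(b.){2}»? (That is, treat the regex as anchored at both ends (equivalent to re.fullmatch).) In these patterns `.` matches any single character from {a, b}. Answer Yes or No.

No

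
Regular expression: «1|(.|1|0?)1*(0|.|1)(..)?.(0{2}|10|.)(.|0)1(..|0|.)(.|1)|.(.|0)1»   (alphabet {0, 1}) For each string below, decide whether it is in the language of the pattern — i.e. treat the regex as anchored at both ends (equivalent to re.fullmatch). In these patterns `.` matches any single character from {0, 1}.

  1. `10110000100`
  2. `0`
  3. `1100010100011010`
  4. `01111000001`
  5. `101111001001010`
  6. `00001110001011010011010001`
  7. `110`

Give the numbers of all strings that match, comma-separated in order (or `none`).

1 → match
2 → no match
3 → no match
4 → no match
5 → no match
6 → no match
7 → no match

1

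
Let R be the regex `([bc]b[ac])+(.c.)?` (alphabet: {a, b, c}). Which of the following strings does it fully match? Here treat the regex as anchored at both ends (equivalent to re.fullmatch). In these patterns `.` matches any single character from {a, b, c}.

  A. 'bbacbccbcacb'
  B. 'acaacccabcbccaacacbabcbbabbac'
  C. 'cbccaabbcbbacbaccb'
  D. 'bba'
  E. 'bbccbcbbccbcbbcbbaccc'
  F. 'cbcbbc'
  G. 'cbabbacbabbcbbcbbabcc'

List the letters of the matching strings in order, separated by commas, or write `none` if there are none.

A → match
B → no match
C → no match
D → match
E → match
F → match
G → match

A, D, E, F, G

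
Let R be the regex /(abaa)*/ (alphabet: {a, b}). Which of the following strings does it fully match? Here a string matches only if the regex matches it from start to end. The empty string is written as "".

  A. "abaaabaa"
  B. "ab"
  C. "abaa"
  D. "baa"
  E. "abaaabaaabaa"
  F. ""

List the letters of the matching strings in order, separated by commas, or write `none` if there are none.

A, C, E, F

A → match
B → no match
C → match
D → no match
E → match
F → match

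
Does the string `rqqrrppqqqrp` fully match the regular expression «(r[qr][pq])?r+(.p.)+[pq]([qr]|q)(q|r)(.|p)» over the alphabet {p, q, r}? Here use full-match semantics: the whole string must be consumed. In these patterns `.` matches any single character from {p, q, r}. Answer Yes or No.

Yes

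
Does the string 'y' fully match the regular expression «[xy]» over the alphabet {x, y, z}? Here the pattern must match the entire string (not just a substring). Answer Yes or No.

Yes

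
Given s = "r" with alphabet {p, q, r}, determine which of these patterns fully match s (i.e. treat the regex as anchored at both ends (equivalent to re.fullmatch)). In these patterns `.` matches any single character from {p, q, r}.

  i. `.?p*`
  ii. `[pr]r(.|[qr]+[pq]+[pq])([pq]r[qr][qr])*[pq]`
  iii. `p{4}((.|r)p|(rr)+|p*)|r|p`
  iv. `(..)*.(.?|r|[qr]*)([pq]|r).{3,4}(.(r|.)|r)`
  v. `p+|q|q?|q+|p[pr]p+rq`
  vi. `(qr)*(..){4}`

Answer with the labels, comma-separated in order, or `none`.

i → match
ii → no match
iii → match
iv → no match
v → no match
vi → no match

i, iii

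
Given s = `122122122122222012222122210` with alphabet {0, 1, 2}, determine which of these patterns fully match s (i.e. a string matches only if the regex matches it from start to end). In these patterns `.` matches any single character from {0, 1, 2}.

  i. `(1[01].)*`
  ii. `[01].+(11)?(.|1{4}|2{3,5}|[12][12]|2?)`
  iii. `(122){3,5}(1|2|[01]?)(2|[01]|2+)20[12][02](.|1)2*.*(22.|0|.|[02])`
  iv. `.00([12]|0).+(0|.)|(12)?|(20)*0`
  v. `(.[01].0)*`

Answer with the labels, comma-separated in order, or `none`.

i → no match
ii → match
iii → match
iv → no match
v → no match

ii, iii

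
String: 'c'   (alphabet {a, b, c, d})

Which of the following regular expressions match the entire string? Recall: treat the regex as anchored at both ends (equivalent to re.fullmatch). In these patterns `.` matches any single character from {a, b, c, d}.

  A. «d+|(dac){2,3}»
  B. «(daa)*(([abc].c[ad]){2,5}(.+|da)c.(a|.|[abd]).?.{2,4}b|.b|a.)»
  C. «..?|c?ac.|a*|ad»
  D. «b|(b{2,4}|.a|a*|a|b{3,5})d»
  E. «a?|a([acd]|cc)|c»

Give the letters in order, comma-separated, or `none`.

C, E

A → no match
B → no match
C → match
D → no match
E → match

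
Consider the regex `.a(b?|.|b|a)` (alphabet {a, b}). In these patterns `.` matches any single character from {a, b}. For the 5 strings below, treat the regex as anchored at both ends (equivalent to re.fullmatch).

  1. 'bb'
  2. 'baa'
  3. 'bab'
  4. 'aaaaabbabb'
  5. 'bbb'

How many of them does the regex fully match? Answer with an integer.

1 → no match
2 → match
3 → match
4 → no match
5 → no match
Total matched: 2

2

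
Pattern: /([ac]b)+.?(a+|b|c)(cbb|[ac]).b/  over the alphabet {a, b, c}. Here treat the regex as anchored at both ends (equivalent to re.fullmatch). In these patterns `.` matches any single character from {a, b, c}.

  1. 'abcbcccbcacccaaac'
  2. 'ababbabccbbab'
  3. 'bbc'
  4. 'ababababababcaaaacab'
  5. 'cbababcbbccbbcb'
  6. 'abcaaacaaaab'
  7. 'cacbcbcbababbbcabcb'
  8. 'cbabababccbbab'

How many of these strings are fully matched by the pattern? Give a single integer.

1 → no match — must end with 'b'
2 → no match
3 → no match — must end with 'b'
4 → match
5 → match
6 → no match
7 → no match
8 → match
Total matched: 3

3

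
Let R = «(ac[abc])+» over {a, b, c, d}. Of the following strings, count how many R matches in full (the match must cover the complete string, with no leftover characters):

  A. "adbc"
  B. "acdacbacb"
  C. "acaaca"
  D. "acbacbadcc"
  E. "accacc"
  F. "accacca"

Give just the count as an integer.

A → no match — must start with "ac"
B → no match
C → match
D → no match
E → match
F → no match
Total matched: 2

2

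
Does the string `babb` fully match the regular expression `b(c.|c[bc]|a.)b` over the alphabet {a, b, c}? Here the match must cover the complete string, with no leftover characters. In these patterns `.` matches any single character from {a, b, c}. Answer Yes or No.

Yes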